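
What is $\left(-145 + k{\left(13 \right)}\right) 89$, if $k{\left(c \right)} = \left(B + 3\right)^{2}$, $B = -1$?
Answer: $-12549$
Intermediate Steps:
$k{\left(c \right)} = 4$ ($k{\left(c \right)} = \left(-1 + 3\right)^{2} = 2^{2} = 4$)
$\left(-145 + k{\left(13 \right)}\right) 89 = \left(-145 + 4\right) 89 = \left(-141\right) 89 = -12549$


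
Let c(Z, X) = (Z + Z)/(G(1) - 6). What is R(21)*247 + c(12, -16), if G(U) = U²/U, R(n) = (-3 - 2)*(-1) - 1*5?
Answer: -24/5 ≈ -4.8000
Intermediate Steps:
R(n) = 0 (R(n) = -5*(-1) - 5 = 5 - 5 = 0)
G(U) = U
c(Z, X) = -2*Z/5 (c(Z, X) = (Z + Z)/(1 - 6) = (2*Z)/(-5) = (2*Z)*(-⅕) = -2*Z/5)
R(21)*247 + c(12, -16) = 0*247 - ⅖*12 = 0 - 24/5 = -24/5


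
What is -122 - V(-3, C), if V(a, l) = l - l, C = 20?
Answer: -122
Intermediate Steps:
V(a, l) = 0
-122 - V(-3, C) = -122 - 1*0 = -122 + 0 = -122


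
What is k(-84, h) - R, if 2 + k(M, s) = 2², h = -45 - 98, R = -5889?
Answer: 5891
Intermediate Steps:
h = -143
k(M, s) = 2 (k(M, s) = -2 + 2² = -2 + 4 = 2)
k(-84, h) - R = 2 - 1*(-5889) = 2 + 5889 = 5891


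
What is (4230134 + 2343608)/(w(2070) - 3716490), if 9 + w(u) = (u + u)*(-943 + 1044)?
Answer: -6573742/3298359 ≈ -1.9930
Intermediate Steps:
w(u) = -9 + 202*u (w(u) = -9 + (u + u)*(-943 + 1044) = -9 + (2*u)*101 = -9 + 202*u)
(4230134 + 2343608)/(w(2070) - 3716490) = (4230134 + 2343608)/((-9 + 202*2070) - 3716490) = 6573742/((-9 + 418140) - 3716490) = 6573742/(418131 - 3716490) = 6573742/(-3298359) = 6573742*(-1/3298359) = -6573742/3298359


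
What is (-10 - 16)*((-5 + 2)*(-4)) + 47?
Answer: -265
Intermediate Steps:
(-10 - 16)*((-5 + 2)*(-4)) + 47 = -(-78)*(-4) + 47 = -26*12 + 47 = -312 + 47 = -265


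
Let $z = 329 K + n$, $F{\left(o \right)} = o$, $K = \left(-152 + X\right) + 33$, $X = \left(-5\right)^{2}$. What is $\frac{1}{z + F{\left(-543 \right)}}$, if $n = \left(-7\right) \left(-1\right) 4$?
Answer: $- \frac{1}{31441} \approx -3.1806 \cdot 10^{-5}$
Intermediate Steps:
$X = 25$
$K = -94$ ($K = \left(-152 + 25\right) + 33 = -127 + 33 = -94$)
$n = 28$ ($n = 7 \cdot 4 = 28$)
$z = -30898$ ($z = 329 \left(-94\right) + 28 = -30926 + 28 = -30898$)
$\frac{1}{z + F{\left(-543 \right)}} = \frac{1}{-30898 - 543} = \frac{1}{-31441} = - \frac{1}{31441}$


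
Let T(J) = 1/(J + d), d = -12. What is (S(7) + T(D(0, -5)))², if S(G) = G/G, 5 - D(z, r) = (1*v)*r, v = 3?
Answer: 81/64 ≈ 1.2656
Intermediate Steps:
D(z, r) = 5 - 3*r (D(z, r) = 5 - 1*3*r = 5 - 3*r)
T(J) = 1/(-12 + J) (T(J) = 1/(J - 12) = 1/(-12 + J))
S(G) = 1
(S(7) + T(D(0, -5)))² = (1 + 1/(-12 + (5 - 3*(-5))))² = (1 + 1/(-12 + (5 + 15)))² = (1 + 1/(-12 + 20))² = (1 + 1/8)² = (1 + ⅛)² = (9/8)² = 81/64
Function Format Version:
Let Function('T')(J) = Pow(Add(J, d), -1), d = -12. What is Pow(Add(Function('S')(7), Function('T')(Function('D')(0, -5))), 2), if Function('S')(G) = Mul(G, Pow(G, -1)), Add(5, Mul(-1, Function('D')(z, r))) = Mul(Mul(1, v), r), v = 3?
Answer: Rational(81, 64) ≈ 1.2656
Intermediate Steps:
Function('D')(z, r) = Add(5, Mul(-3, r)) (Function('D')(z, r) = Add(5, Mul(-1, Mul(Mul(1, 3), r))) = Add(5, Mul(-1, Mul(3, r))) = Add(5, Mul(-3, r)))
Function('T')(J) = Pow(Add(-12, J), -1) (Function('T')(J) = Pow(Add(J, -12), -1) = Pow(Add(-12, J), -1))
Function('S')(G) = 1
Pow(Add(Function('S')(7), Function('T')(Function('D')(0, -5))), 2) = Pow(Add(1, Pow(Add(-12, Add(5, Mul(-3, -5))), -1)), 2) = Pow(Add(1, Pow(Add(-12, Add(5, 15)), -1)), 2) = Pow(Add(1, Pow(Add(-12, 20), -1)), 2) = Pow(Add(1, Pow(8, -1)), 2) = Pow(Add(1, Rational(1, 8)), 2) = Pow(Rational(9, 8), 2) = Rational(81, 64)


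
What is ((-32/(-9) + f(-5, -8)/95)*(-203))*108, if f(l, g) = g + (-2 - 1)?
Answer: -7164276/95 ≈ -75413.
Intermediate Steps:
f(l, g) = -3 + g (f(l, g) = g - 3 = -3 + g)
((-32/(-9) + f(-5, -8)/95)*(-203))*108 = ((-32/(-9) + (-3 - 8)/95)*(-203))*108 = ((-32*(-1/9) - 11*1/95)*(-203))*108 = ((32/9 - 11/95)*(-203))*108 = ((2941/855)*(-203))*108 = -597023/855*108 = -7164276/95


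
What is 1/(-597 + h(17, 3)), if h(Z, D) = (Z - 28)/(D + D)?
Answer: -6/3593 ≈ -0.0016699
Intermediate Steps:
h(Z, D) = (-28 + Z)/(2*D) (h(Z, D) = (-28 + Z)/((2*D)) = (-28 + Z)*(1/(2*D)) = (-28 + Z)/(2*D))
1/(-597 + h(17, 3)) = 1/(-597 + (½)*(-28 + 17)/3) = 1/(-597 + (½)*(⅓)*(-11)) = 1/(-597 - 11/6) = 1/(-3593/6) = -6/3593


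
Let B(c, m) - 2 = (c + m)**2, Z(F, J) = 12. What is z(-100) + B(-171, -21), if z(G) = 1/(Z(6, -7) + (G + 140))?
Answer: 1917033/52 ≈ 36866.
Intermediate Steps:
B(c, m) = 2 + (c + m)**2
z(G) = 1/(152 + G) (z(G) = 1/(12 + (G + 140)) = 1/(12 + (140 + G)) = 1/(152 + G))
z(-100) + B(-171, -21) = 1/(152 - 100) + (2 + (-171 - 21)**2) = 1/52 + (2 + (-192)**2) = 1/52 + (2 + 36864) = 1/52 + 36866 = 1917033/52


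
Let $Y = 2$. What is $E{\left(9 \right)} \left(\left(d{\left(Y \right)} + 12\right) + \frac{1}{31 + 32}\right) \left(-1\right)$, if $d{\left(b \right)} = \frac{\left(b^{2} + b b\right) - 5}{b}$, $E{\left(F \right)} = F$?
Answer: $- \frac{1703}{14} \approx -121.64$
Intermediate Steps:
$d{\left(b \right)} = \frac{-5 + 2 b^{2}}{b}$ ($d{\left(b \right)} = \frac{\left(b^{2} + b^{2}\right) - 5}{b} = \frac{2 b^{2} - 5}{b} = \frac{-5 + 2 b^{2}}{b}$)
$E{\left(9 \right)} \left(\left(d{\left(Y \right)} + 12\right) + \frac{1}{31 + 32}\right) \left(-1\right) = 9 \left(\left(\left(- \frac{5}{2} + 2 \cdot 2\right) + 12\right) + \frac{1}{31 + 32}\right) \left(-1\right) = 9 \left(\left(\left(\left(-5\right) \frac{1}{2} + 4\right) + 12\right) + \frac{1}{63}\right) \left(-1\right) = 9 \left(\left(\left(- \frac{5}{2} + 4\right) + 12\right) + \frac{1}{63}\right) \left(-1\right) = 9 \left(\left(\frac{3}{2} + 12\right) + \frac{1}{63}\right) \left(-1\right) = 9 \left(\frac{27}{2} + \frac{1}{63}\right) \left(-1\right) = 9 \cdot \frac{1703}{126} \left(-1\right) = \frac{1703}{14} \left(-1\right) = - \frac{1703}{14}$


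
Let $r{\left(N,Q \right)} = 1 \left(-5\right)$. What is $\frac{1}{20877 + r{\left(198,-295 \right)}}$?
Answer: $\frac{1}{20872} \approx 4.7911 \cdot 10^{-5}$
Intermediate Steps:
$r{\left(N,Q \right)} = -5$
$\frac{1}{20877 + r{\left(198,-295 \right)}} = \frac{1}{20877 - 5} = \frac{1}{20872}$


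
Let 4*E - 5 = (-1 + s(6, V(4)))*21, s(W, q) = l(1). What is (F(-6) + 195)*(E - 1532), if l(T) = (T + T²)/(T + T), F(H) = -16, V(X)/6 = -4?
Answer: -1096017/4 ≈ -2.7400e+5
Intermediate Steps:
V(X) = -24 (V(X) = 6*(-4) = -24)
l(T) = (T + T²)/(2*T) (l(T) = (T + T²)/((2*T)) = (T + T²)*(1/(2*T)) = (T + T²)/(2*T))
s(W, q) = 1 (s(W, q) = ½ + (½)*1 = ½ + ½ = 1)
E = 5/4 (E = 5/4 + ((-1 + 1)*21)/4 = 5/4 + (0*21)/4 = 5/4 + (¼)*0 = 5/4 + 0 = 5/4 ≈ 1.2500)
(F(-6) + 195)*(E - 1532) = (-16 + 195)*(5/4 - 1532) = 179*(-6123/4) = -1096017/4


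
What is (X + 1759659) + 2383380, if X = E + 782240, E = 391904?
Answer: 5317183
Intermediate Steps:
X = 1174144 (X = 391904 + 782240 = 1174144)
(X + 1759659) + 2383380 = (1174144 + 1759659) + 2383380 = 2933803 + 2383380 = 5317183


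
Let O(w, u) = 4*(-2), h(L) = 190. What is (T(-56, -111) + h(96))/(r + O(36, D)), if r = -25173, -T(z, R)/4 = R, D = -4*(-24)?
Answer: -634/25181 ≈ -0.025178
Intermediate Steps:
D = 96
O(w, u) = -8
T(z, R) = -4*R
(T(-56, -111) + h(96))/(r + O(36, D)) = (-4*(-111) + 190)/(-25173 - 8) = (444 + 190)/(-25181) = 634*(-1/25181) = -634/25181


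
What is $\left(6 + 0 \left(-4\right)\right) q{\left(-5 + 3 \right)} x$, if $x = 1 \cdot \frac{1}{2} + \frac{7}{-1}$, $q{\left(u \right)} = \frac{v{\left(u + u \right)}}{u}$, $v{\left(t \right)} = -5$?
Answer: $- \frac{195}{2} \approx -97.5$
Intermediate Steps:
$q{\left(u \right)} = - \frac{5}{u}$
$x = - \frac{13}{2}$ ($x = 1 \cdot \frac{1}{2} + 7 \left(-1\right) = \frac{1}{2} - 7 = - \frac{13}{2} \approx -6.5$)
$\left(6 + 0 \left(-4\right)\right) q{\left(-5 + 3 \right)} x = \left(6 + 0 \left(-4\right)\right) \left(- \frac{5}{-5 + 3}\right) \left(- \frac{13}{2}\right) = \left(6 + 0\right) \left(- \frac{5}{-2}\right) \left(- \frac{13}{2}\right) = 6 \left(\left(-5\right) \left(- \frac{1}{2}\right)\right) \left(- \frac{13}{2}\right) = 6 \cdot \frac{5}{2} \left(- \frac{13}{2}\right) = 15 \left(- \frac{13}{2}\right) = - \frac{195}{2}$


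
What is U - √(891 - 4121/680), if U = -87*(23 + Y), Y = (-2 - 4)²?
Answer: -5133 - √102299030/340 ≈ -5162.8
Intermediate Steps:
Y = 36 (Y = (-6)² = 36)
U = -5133 (U = -87*(23 + 36) = -87*59 = -5133)
U - √(891 - 4121/680) = -5133 - √(891 - 4121/680) = -5133 - √(601759/680) = -5133 - √102299030/340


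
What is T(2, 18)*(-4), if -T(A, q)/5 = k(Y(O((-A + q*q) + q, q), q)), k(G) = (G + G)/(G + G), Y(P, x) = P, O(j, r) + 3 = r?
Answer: 20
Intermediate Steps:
O(j, r) = -3 + r
k(G) = 1 (k(G) = (2*G)/((2*G)) = (2*G)*(1/(2*G)) = 1)
T(A, q) = -5 (T(A, q) = -5*1 = -5)
T(2, 18)*(-4) = -5*(-4) = 20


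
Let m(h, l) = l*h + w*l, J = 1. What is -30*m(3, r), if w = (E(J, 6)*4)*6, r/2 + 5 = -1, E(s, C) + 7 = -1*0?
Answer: -59400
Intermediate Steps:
E(s, C) = -7 (E(s, C) = -7 - 1*0 = -7 + 0 = -7)
r = -12 (r = -10 + 2*(-1) = -10 - 2 = -12)
w = -168 (w = -7*4*6 = -28*6 = -168)
m(h, l) = -168*l + h*l (m(h, l) = l*h - 168*l = h*l - 168*l = -168*l + h*l)
-30*m(3, r) = -(-360)*(-168 + 3) = -(-360)*(-165) = -30*1980 = -59400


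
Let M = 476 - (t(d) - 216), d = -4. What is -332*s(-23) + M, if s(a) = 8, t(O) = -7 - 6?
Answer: -1951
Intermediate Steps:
t(O) = -13
M = 705 (M = 476 - (-13 - 216) = 476 - 1*(-229) = 476 + 229 = 705)
-332*s(-23) + M = -332*8 + 705 = -2656 + 705 = -1951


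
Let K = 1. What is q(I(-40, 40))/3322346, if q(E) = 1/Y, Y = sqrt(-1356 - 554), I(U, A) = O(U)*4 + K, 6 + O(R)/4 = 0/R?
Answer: -I*sqrt(1910)/6345680860 ≈ -6.8871e-9*I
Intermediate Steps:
O(R) = -24 (O(R) = -24 + 4*(0/R) = -24 + 4*0 = -24 + 0 = -24)
I(U, A) = -95 (I(U, A) = -24*4 + 1 = -96 + 1 = -95)
Y = I*sqrt(1910) (Y = sqrt(-1910) = I*sqrt(1910) ≈ 43.704*I)
q(E) = -I*sqrt(1910)/1910 (q(E) = 1/(I*sqrt(1910)) = -I*sqrt(1910)/1910)
q(I(-40, 40))/3322346 = -I*sqrt(1910)/1910/3322346 = -I*sqrt(1910)/1910*(1/3322346) = -I*sqrt(1910)/6345680860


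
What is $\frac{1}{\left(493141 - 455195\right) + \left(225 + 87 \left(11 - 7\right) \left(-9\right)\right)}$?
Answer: $\frac{1}{35039} \approx 2.854 \cdot 10^{-5}$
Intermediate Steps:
$\frac{1}{\left(493141 - 455195\right) + \left(225 + 87 \left(11 - 7\right) \left(-9\right)\right)} = \frac{1}{37946 + \left(225 + 87 \cdot 4 \left(-9\right)\right)} = \frac{1}{37946 + \left(225 + 87 \left(-36\right)\right)} = \frac{1}{37946 + \left(225 - 3132\right)} = \frac{1}{37946 - 2907} = \frac{1}{35039}$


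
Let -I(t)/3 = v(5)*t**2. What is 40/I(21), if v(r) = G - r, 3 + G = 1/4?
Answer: 160/41013 ≈ 0.0039012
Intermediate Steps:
G = -11/4 (G = -3 + 1/4 = -11/4 ≈ -2.7500)
v(r) = -11/4 - r
I(t) = 93*t**2/4 (I(t) = -3*(-11/4 - 1*5)*t**2 = -3*(-11/4 - 5)*t**2 = -(-93)*t**2/4 = 93*t**2/4)
40/I(21) = 40/(((93/4)*21**2)) = 40/(((93/4)*441)) = 40/(41013/4) = 40*(4/41013) = 160/41013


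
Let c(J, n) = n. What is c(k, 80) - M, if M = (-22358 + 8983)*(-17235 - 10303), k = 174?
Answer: -368320670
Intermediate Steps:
M = 368320750 (M = -13375*(-27538) = 368320750)
c(k, 80) - M = 80 - 1*368320750 = 80 - 368320750 = -368320670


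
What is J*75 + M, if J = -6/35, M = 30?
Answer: 120/7 ≈ 17.143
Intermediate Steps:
J = -6/35 (J = -6*1/35 = -6/35 ≈ -0.17143)
J*75 + M = -6/35*75 + 30 = -90/7 + 30 = 120/7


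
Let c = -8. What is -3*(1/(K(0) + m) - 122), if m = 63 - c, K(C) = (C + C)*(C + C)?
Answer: 25983/71 ≈ 365.96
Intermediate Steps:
K(C) = 4*C² (K(C) = (2*C)*(2*C) = 4*C²)
m = 71 (m = 63 - 1*(-8) = 63 + 8 = 71)
-3*(1/(K(0) + m) - 122) = -3*(1/(4*0² + 71) - 122) = -3*(1/(4*0 + 71) - 122) = -3*(1/(0 + 71) - 122) = -3*(1/71 - 122) = -3*(-8661/71) = 25983/71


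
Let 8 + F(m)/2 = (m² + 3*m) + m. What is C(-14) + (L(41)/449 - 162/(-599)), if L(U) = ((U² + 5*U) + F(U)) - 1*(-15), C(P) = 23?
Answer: 9598036/268951 ≈ 35.687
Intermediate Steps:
F(m) = -16 + 2*m² + 8*m (F(m) = -16 + 2*((m² + 3*m) + m) = -16 + 2*(m² + 4*m) = -16 + (2*m² + 8*m) = -16 + 2*m² + 8*m)
L(U) = -1 + 3*U² + 13*U (L(U) = ((U² + 5*U) + (-16 + 2*U² + 8*U)) - 1*(-15) = (-16 + 3*U² + 13*U) + 15 = -1 + 3*U² + 13*U)
C(-14) + (L(41)/449 - 162/(-599)) = 23 + ((-1 + 3*41² + 13*41)/449 - 162/(-599)) = 23 + ((-1 + 3*1681 + 533)*(1/449) - 162*(-1/599)) = 23 + ((-1 + 5043 + 533)*(1/449) + 162/599) = 23 + (5575*(1/449) + 162/599) = 23 + (5575/449 + 162/599) = 23 + 3412163/268951 = 9598036/268951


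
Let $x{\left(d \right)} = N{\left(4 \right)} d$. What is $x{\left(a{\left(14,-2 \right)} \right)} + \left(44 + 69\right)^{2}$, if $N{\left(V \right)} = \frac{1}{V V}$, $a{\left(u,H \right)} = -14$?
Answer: $\frac{102145}{8} \approx 12768.0$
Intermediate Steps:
$N{\left(V \right)} = \frac{1}{V^{2}}$
$x{\left(d \right)} = \frac{d}{16}$
$x{\left(a{\left(14,-2 \right)} \right)} + \left(44 + 69\right)^{2} = \frac{1}{16} \left(-14\right) + \left(44 + 69\right)^{2} = - \frac{7}{8} + 113^{2} = - \frac{7}{8} + 12769 = \frac{102145}{8}$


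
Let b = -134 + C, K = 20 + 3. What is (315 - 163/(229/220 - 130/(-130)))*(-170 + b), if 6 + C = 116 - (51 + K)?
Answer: -28294100/449 ≈ -63016.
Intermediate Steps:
K = 23
C = 36 (C = -6 + (116 - (51 + 23)) = -6 + (116 - 1*74) = -6 + (116 - 74) = -6 + 42 = 36)
b = -98 (b = -134 + 36 = -98)
(315 - 163/(229/220 - 130/(-130)))*(-170 + b) = (315 - 163/(229/220 - 130/(-130)))*(-170 - 98) = (315 - 163/(229*(1/220) - 130*(-1/130)))*(-268) = (315 - 163/(229/220 + 1))*(-268) = (315 - 163/449/220)*(-268) = (315 - 163*220/449)*(-268) = (315 - 35860/449)*(-268) = (105575/449)*(-268) = -28294100/449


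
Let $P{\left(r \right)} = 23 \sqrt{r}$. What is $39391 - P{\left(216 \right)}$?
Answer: $39391 - 138 \sqrt{6} \approx 39053.0$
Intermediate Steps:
$39391 - P{\left(216 \right)} = 39391 - 23 \sqrt{216} = 39391 - 23 \cdot 6 \sqrt{6} = 39391 - 138 \sqrt{6}$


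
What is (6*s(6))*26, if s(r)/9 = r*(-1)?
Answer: -8424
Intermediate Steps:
s(r) = -9*r (s(r) = 9*(r*(-1)) = 9*(-r) = -9*r)
(6*s(6))*26 = (6*(-9*6))*26 = (6*(-54))*26 = -324*26 = -8424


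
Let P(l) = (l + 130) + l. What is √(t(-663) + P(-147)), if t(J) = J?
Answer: I*√827 ≈ 28.758*I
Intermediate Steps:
P(l) = 130 + 2*l (P(l) = (130 + l) + l = 130 + 2*l)
√(t(-663) + P(-147)) = √(-663 + (130 + 2*(-147))) = √(-663 + (130 - 294)) = √(-663 - 164) = √(-827) = I*√827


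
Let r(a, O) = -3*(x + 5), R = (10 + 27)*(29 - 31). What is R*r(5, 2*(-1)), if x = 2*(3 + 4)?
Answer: 4218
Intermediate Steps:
x = 14 (x = 2*7 = 14)
R = -74 (R = 37*(-2) = -74)
r(a, O) = -57 (r(a, O) = -3*(14 + 5) = -3*19 = -57)
R*r(5, 2*(-1)) = -74*(-57) = 4218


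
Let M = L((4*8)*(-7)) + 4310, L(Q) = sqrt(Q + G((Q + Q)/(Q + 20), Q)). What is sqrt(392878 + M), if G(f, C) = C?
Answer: 2*sqrt(99297 + 2*I*sqrt(7)) ≈ 630.23 + 0.016792*I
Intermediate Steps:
L(Q) = sqrt(2)*sqrt(Q) (L(Q) = sqrt(Q + Q) = sqrt(2*Q) = sqrt(2)*sqrt(Q))
M = 4310 + 8*I*sqrt(7) (M = sqrt(2)*sqrt((4*8)*(-7)) + 4310 = sqrt(2)*sqrt(32*(-7)) + 4310 = sqrt(2)*sqrt(-224) + 4310 = sqrt(2)*(4*I*sqrt(14)) + 4310 = 8*I*sqrt(7) + 4310 = 4310 + 8*I*sqrt(7) ≈ 4310.0 + 21.166*I)
sqrt(392878 + M) = sqrt(392878 + (4310 + 8*I*sqrt(7))) = sqrt(397188 + 8*I*sqrt(7))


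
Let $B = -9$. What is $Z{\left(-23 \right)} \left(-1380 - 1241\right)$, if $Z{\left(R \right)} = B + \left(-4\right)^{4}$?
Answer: $-647387$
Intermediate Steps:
$Z{\left(R \right)} = 247$ ($Z{\left(R \right)} = -9 + \left(-4\right)^{4} = -9 + 256 = 247$)
$Z{\left(-23 \right)} \left(-1380 - 1241\right) = 247 \left(-1380 - 1241\right) = 247 \left(-2621\right) = -647387$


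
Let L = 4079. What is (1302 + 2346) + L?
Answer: 7727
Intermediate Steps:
(1302 + 2346) + L = (1302 + 2346) + 4079 = 3648 + 4079 = 7727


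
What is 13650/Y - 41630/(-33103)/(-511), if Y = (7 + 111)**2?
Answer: 115159367165/117766636946 ≈ 0.97786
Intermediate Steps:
Y = 13924 (Y = 118**2 = 13924)
13650/Y - 41630/(-33103)/(-511) = 13650/13924 - 41630/(-33103)/(-511) = 13650*(1/13924) - 41630*(-1/33103)*(-1/511) = 6825/6962 + (41630/33103)*(-1/511) = 6825/6962 - 41630/16915633 = 115159367165/117766636946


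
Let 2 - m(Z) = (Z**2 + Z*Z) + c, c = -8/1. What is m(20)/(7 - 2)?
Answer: -158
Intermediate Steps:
c = -8 (c = -8*1 = -8)
m(Z) = 10 - 2*Z**2 (m(Z) = 2 - ((Z**2 + Z*Z) - 8) = 2 - ((Z**2 + Z**2) - 8) = 2 - (2*Z**2 - 8) = 2 - (-8 + 2*Z**2) = 2 + (8 - 2*Z**2) = 10 - 2*Z**2)
m(20)/(7 - 2) = (10 - 2*20**2)/(7 - 2) = (10 - 2*400)/5 = (10 - 800)/5 = (1/5)*(-790) = -158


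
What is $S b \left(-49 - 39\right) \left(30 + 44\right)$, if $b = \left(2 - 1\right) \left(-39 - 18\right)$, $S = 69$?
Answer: $25611696$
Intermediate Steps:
$b = -57$ ($b = 1 \left(-57\right) = -57$)
$S b \left(-49 - 39\right) \left(30 + 44\right) = 69 \left(-57\right) \left(-49 - 39\right) \left(30 + 44\right) = - 3933 \left(\left(-88\right) 74\right) = \left(-3933\right) \left(-6512\right) = 25611696$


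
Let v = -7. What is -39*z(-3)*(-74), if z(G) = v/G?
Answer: 6734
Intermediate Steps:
z(G) = -7/G
-39*z(-3)*(-74) = -(-273)/(-3)*(-74) = -(-273)*(-1)/3*(-74) = -39*7/3*(-74) = -91*(-74) = 6734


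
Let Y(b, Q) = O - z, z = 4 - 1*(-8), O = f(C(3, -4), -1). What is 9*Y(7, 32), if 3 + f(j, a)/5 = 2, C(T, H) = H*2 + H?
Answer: -153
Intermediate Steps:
C(T, H) = 3*H (C(T, H) = 2*H + H = 3*H)
f(j, a) = -5 (f(j, a) = -15 + 5*2 = -15 + 10 = -5)
O = -5
z = 12 (z = 4 + 8 = 12)
Y(b, Q) = -17 (Y(b, Q) = -5 - 1*12 = -5 - 12 = -17)
9*Y(7, 32) = 9*(-17) = -153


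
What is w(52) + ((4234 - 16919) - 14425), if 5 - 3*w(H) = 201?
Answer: -81526/3 ≈ -27175.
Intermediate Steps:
w(H) = -196/3 (w(H) = 5/3 - ⅓*201 = 5/3 - 67 = -196/3)
w(52) + ((4234 - 16919) - 14425) = -196/3 + ((4234 - 16919) - 14425) = -196/3 + (-12685 - 14425) = -196/3 - 27110 = -81526/3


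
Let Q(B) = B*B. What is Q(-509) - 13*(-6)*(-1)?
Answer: 259003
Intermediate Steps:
Q(B) = B²
Q(-509) - 13*(-6)*(-1) = (-509)² - 13*(-6)*(-1) = 259081 - (-78)*(-1) = 259081 - 1*78 = 259081 - 78 = 259003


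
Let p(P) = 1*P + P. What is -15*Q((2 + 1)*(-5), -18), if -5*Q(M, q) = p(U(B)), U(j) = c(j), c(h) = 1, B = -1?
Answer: 6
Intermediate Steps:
U(j) = 1
p(P) = 2*P (p(P) = P + P = 2*P)
Q(M, q) = -2/5
-15*Q((2 + 1)*(-5), -18) = -15*(-2/5) = 6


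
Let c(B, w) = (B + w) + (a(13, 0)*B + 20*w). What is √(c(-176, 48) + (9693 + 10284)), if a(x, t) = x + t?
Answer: √18521 ≈ 136.09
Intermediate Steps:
a(x, t) = t + x
c(B, w) = 14*B + 21*w (c(B, w) = (B + w) + ((0 + 13)*B + 20*w) = (B + w) + (13*B + 20*w) = 14*B + 21*w)
√(c(-176, 48) + (9693 + 10284)) = √((14*(-176) + 21*48) + (9693 + 10284)) = √((-2464 + 1008) + 19977) = √(-1456 + 19977) = √18521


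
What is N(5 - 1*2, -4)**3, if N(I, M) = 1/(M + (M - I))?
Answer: -1/1331 ≈ -0.00075131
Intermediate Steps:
N(I, M) = 1/(-I + 2*M)
N(5 - 1*2, -4)**3 = (-1/((5 - 1*2) - 2*(-4)))**3 = (-1/((5 - 2) + 8))**3 = (-1/(3 + 8))**3 = (-1/11)**3 = -1/1331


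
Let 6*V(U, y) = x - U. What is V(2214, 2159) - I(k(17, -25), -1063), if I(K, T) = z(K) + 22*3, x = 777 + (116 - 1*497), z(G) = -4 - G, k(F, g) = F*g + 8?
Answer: -782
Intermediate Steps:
k(F, g) = 8 + F*g
x = 396 (x = 777 + (116 - 497) = 777 - 381 = 396)
V(U, y) = 66 - U/6 (V(U, y) = (396 - U)/6 = 66 - U/6)
I(K, T) = 62 - K (I(K, T) = (-4 - K) + 22*3 = (-4 - K) + 66 = 62 - K)
V(2214, 2159) - I(k(17, -25), -1063) = (66 - ⅙*2214) - (62 - (8 + 17*(-25))) = (66 - 369) - (62 - (8 - 425)) = -303 - (62 - 1*(-417)) = -303 - (62 + 417) = -303 - 1*479 = -303 - 479 = -782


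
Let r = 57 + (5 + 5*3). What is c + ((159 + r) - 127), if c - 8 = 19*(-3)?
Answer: 60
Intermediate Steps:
r = 77 (r = 57 + (5 + 15) = 57 + 20 = 77)
c = -49 (c = 8 + 19*(-3) = 8 - 57 = -49)
c + ((159 + r) - 127) = -49 + ((159 + 77) - 127) = -49 + (236 - 127) = -49 + 109 = 60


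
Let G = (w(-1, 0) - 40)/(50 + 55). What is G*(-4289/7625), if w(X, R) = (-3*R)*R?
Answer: 34312/160125 ≈ 0.21428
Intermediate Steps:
w(X, R) = -3*R²
G = -8/21 (G = (-3*0² - 40)/(50 + 55) = (-3*0 - 40)/105 = (0 - 40)*(1/105) = -40*1/105 = -8/21 ≈ -0.38095)
G*(-4289/7625) = -(-34312)/(21*7625) = -8/21*(-4289/7625) = 34312/160125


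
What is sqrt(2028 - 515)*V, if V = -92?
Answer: -92*sqrt(1513) ≈ -3578.6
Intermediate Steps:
sqrt(2028 - 515)*V = sqrt(2028 - 515)*(-92) = sqrt(1513)*(-92) = -92*sqrt(1513)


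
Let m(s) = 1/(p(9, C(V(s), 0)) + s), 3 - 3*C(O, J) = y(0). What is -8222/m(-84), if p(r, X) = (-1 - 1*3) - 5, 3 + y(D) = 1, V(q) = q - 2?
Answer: 764646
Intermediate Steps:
V(q) = -2 + q
y(D) = -2 (y(D) = -3 + 1 = -2)
C(O, J) = 5/3 (C(O, J) = 1 - ⅓*(-2) = 1 + ⅔ = 5/3)
p(r, X) = -9 (p(r, X) = (-1 - 3) - 5 = -4 - 5 = -9)
m(s) = 1/(-9 + s)
-8222/m(-84) = -8222/(1/(-9 - 84)) = -8222/(1/(-93)) = -8222/(-1/93) = -8222*(-93) = 764646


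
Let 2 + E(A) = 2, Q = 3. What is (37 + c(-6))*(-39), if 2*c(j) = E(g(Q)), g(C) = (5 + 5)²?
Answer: -1443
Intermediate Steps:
g(C) = 100 (g(C) = 10² = 100)
E(A) = 0 (E(A) = -2 + 2 = 0)
c(j) = 0 (c(j) = (½)*0 = 0)
(37 + c(-6))*(-39) = (37 + 0)*(-39) = 37*(-39) = -1443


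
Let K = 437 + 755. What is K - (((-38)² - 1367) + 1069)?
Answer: 46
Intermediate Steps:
K = 1192
K - (((-38)² - 1367) + 1069) = 1192 - (((-38)² - 1367) + 1069) = 1192 - ((1444 - 1367) + 1069) = 1192 - (77 + 1069) = 1192 - 1*1146 = 1192 - 1146 = 46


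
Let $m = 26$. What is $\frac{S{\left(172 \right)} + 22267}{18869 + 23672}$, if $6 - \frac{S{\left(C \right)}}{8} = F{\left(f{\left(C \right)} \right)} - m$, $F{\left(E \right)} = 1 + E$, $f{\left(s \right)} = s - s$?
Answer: $\frac{1185}{2239} \approx 0.52925$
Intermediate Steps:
$f{\left(s \right)} = 0$
$S{\left(C \right)} = 248$ ($S{\left(C \right)} = 48 - 8 \left(\left(1 + 0\right) - 26\right) = 48 - 8 \left(1 - 26\right) = 48 - -200 = 48 + 200 = 248$)
$\frac{S{\left(172 \right)} + 22267}{18869 + 23672} = \frac{248 + 22267}{18869 + 23672} = \frac{22515}{42541} = 22515 \cdot \frac{1}{42541} = \frac{1185}{2239}$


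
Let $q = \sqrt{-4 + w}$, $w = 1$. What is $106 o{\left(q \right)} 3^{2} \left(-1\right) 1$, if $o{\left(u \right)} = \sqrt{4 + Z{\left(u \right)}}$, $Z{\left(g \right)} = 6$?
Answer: $- 954 \sqrt{10} \approx -3016.8$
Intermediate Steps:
$q = i \sqrt{3}$ ($q = \sqrt{-4 + 1} = \sqrt{-3} = i \sqrt{3} \approx 1.732 i$)
$o{\left(u \right)} = \sqrt{10}$ ($o{\left(u \right)} = \sqrt{4 + 6} = \sqrt{10}$)
$106 o{\left(q \right)} 3^{2} \left(-1\right) 1 = 106 \sqrt{10} \cdot 3^{2} \left(-1\right) 1 = 106 \sqrt{10} \cdot 9 \left(-1\right) 1 = 106 \sqrt{10} \left(\left(-9\right) 1\right) = 106 \sqrt{10} \left(-9\right) = - 954 \sqrt{10}$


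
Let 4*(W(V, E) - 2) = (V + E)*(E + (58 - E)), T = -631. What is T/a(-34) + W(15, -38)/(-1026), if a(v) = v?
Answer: 219559/11628 ≈ 18.882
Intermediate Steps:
W(V, E) = 2 + 29*E/2 + 29*V/2 (W(V, E) = 2 + ((V + E)*(E + (58 - E)))/4 = 2 + ((E + V)*58)/4 = 2 + (58*E + 58*V)/4 = 2 + (29*E/2 + 29*V/2) = 2 + 29*E/2 + 29*V/2)
T/a(-34) + W(15, -38)/(-1026) = -631/(-34) + (2 + (29/2)*(-38) + (29/2)*15)/(-1026) = -631*(-1/34) + (2 - 551 + 435/2)*(-1/1026) = 631/34 - 663/2*(-1/1026) = 631/34 + 221/684 = 219559/11628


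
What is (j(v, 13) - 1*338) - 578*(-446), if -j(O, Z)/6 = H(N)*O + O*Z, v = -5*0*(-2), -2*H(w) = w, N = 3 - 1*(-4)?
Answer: 257450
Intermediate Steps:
N = 7 (N = 3 + 4 = 7)
H(w) = -w/2
v = 0 (v = 0*(-2) = 0)
j(O, Z) = 21*O - 6*O*Z (j(O, Z) = -6*((-1/2*7)*O + O*Z) = -6*(-7*O/2 + O*Z) = 21*O - 6*O*Z)
(j(v, 13) - 1*338) - 578*(-446) = (3*0*(7 - 2*13) - 1*338) - 578*(-446) = (3*0*(7 - 26) - 338) + 257788 = (3*0*(-19) - 338) + 257788 = (0 - 338) + 257788 = -338 + 257788 = 257450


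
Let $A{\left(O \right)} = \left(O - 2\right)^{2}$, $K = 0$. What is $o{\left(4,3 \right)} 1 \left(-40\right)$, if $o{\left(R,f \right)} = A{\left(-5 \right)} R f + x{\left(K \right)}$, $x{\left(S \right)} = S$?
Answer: $-23520$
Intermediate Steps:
$A{\left(O \right)} = \left(-2 + O\right)^{2}$
$o{\left(R,f \right)} = 49 R f$ ($o{\left(R,f \right)} = \left(-2 - 5\right)^{2} R f + 0 = \left(-7\right)^{2} R f + 0 = 49 R f + 0 = 49 R f$)
$o{\left(4,3 \right)} 1 \left(-40\right) = 49 \cdot 4 \cdot 3 \cdot 1 \left(-40\right) = 588 \cdot 1 \left(-40\right) = 588 \left(-40\right) = -23520$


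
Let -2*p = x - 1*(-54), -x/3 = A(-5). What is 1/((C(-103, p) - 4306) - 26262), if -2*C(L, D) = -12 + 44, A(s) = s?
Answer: -1/30584 ≈ -3.2697e-5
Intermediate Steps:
x = 15 (x = -3*(-5) = 15)
p = -69/2 (p = -(15 - 1*(-54))/2 = -(15 + 54)/2 = -½*69 = -69/2 ≈ -34.500)
C(L, D) = -16 (C(L, D) = -(-12 + 44)/2 = -½*32 = -16)
1/((C(-103, p) - 4306) - 26262) = 1/((-16 - 4306) - 26262) = 1/(-4322 - 26262) = 1/(-30584) = -1/30584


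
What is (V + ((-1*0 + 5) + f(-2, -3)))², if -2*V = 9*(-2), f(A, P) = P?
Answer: 121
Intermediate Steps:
V = 9 (V = -9*(-2)/2 = -½*(-18) = 9)
(V + ((-1*0 + 5) + f(-2, -3)))² = (9 + ((-1*0 + 5) - 3))² = (9 + ((0 + 5) - 3))² = (9 + (5 - 3))² = (9 + 2)² = 11² = 121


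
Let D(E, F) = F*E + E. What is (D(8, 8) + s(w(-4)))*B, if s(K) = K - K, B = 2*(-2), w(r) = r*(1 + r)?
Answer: -288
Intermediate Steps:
B = -4
D(E, F) = E + E*F (D(E, F) = E*F + E = E + E*F)
s(K) = 0
(D(8, 8) + s(w(-4)))*B = (8*(1 + 8) + 0)*(-4) = (8*9 + 0)*(-4) = (72 + 0)*(-4) = 72*(-4) = -288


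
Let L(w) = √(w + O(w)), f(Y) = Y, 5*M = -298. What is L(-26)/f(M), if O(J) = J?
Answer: -5*I*√13/149 ≈ -0.12099*I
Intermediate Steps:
M = -298/5 (M = (⅕)*(-298) = -298/5 ≈ -59.600)
L(w) = √2*√w (L(w) = √(w + w) = √(2*w) = √2*√w)
L(-26)/f(M) = (√2*√(-26))/(-298/5) = (√2*(I*√26))*(-5/298) = (2*I*√13)*(-5/298) = -5*I*√13/149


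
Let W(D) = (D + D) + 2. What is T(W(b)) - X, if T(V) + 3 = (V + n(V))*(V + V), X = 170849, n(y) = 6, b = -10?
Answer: -170420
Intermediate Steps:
W(D) = 2 + 2*D (W(D) = 2*D + 2 = 2 + 2*D)
T(V) = -3 + 2*V*(6 + V) (T(V) = -3 + (V + 6)*(V + V) = -3 + (6 + V)*(2*V) = -3 + 2*V*(6 + V))
T(W(b)) - X = (-3 + 2*(2 + 2*(-10))**2 + 12*(2 + 2*(-10))) - 1*170849 = (-3 + 2*(2 - 20)**2 + 12*(2 - 20)) - 170849 = (-3 + 2*(-18)**2 + 12*(-18)) - 170849 = (-3 + 2*324 - 216) - 170849 = (-3 + 648 - 216) - 170849 = 429 - 170849 = -170420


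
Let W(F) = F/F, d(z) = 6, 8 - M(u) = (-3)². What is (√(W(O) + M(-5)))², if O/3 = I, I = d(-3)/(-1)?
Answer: 0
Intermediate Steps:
M(u) = -1 (M(u) = 8 - 1*(-3)² = 8 - 1*9 = 8 - 9 = -1)
I = -6 (I = 6/(-1) = 6*(-1) = -6)
O = -18 (O = 3*(-6) = -18)
W(F) = 1
(√(W(O) + M(-5)))² = (√(1 - 1))² = (√0)² = 0² = 0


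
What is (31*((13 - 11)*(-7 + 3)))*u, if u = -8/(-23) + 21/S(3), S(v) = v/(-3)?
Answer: 117800/23 ≈ 5121.7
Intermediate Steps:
S(v) = -v/3 (S(v) = v*(-1/3) = -v/3)
u = -475/23 (u = -8/(-23) + 21/((-1/3*3)) = -8*(-1/23) + 21/(-1) = 8/23 + 21*(-1) = 8/23 - 21 = -475/23 ≈ -20.652)
(31*((13 - 11)*(-7 + 3)))*u = (31*((13 - 11)*(-7 + 3)))*(-475/23) = (31*(2*(-4)))*(-475/23) = (31*(-8))*(-475/23) = -248*(-475/23) = 117800/23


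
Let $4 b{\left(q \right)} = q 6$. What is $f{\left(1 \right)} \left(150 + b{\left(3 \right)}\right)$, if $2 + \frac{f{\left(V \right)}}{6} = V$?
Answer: $-927$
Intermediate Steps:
$b{\left(q \right)} = \frac{3 q}{2}$ ($b{\left(q \right)} = \frac{q 6}{4} = \frac{6 q}{4} = \frac{3 q}{2}$)
$f{\left(V \right)} = -12 + 6 V$
$f{\left(1 \right)} \left(150 + b{\left(3 \right)}\right) = \left(-12 + 6 \cdot 1\right) \left(150 + \frac{3}{2} \cdot 3\right) = \left(-12 + 6\right) \left(150 + \frac{9}{2}\right) = \left(-6\right) \frac{309}{2} = -927$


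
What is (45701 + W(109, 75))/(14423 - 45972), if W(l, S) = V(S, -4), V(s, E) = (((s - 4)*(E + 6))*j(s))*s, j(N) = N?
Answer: -844451/31549 ≈ -26.766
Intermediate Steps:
V(s, E) = s**2*(-4 + s)*(6 + E) (V(s, E) = (((s - 4)*(E + 6))*s)*s = (((-4 + s)*(6 + E))*s)*s = (s*(-4 + s)*(6 + E))*s = s**2*(-4 + s)*(6 + E))
W(l, S) = S**2*(-8 + 2*S) (W(l, S) = S**2*(-24 - 4*(-4) + 6*S - 4*S) = S**2*(-24 + 16 + 6*S - 4*S) = S**2*(-8 + 2*S))
(45701 + W(109, 75))/(14423 - 45972) = (45701 + 2*75**2*(-4 + 75))/(14423 - 45972) = (45701 + 2*5625*71)/(-31549) = (45701 + 798750)*(-1/31549) = 844451*(-1/31549) = -844451/31549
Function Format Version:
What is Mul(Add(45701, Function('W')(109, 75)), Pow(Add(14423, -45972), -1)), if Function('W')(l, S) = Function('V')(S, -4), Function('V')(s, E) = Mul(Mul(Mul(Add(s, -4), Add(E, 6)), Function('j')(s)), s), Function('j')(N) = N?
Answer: Rational(-844451, 31549) ≈ -26.766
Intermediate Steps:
Function('V')(s, E) = Mul(Pow(s, 2), Add(-4, s), Add(6, E)) (Function('V')(s, E) = Mul(Mul(Mul(Add(s, -4), Add(E, 6)), s), s) = Mul(Mul(Mul(Add(-4, s), Add(6, E)), s), s) = Mul(Mul(s, Add(-4, s), Add(6, E)), s) = Mul(Pow(s, 2), Add(-4, s), Add(6, E)))
Function('W')(l, S) = Mul(Pow(S, 2), Add(-8, Mul(2, S))) (Function('W')(l, S) = Mul(Pow(S, 2), Add(-24, Mul(-4, -4), Mul(6, S), Mul(-4, S))) = Mul(Pow(S, 2), Add(-24, 16, Mul(6, S), Mul(-4, S))) = Mul(Pow(S, 2), Add(-8, Mul(2, S))))
Mul(Add(45701, Function('W')(109, 75)), Pow(Add(14423, -45972), -1)) = Mul(Add(45701, Mul(2, Pow(75, 2), Add(-4, 75))), Pow(Add(14423, -45972), -1)) = Mul(Add(45701, Mul(2, 5625, 71)), Pow(-31549, -1)) = Mul(Add(45701, 798750), Rational(-1, 31549)) = Mul(844451, Rational(-1, 31549)) = Rational(-844451, 31549)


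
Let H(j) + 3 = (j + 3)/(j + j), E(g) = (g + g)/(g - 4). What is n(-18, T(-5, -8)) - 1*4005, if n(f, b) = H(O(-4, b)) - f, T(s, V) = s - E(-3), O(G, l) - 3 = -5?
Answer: -15961/4 ≈ -3990.3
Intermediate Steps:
O(G, l) = -2 (O(G, l) = 3 - 5 = -2)
E(g) = 2*g/(-4 + g) (E(g) = (2*g)/(-4 + g) = 2*g/(-4 + g))
H(j) = -3 + (3 + j)/(2*j) (H(j) = -3 + (j + 3)/(j + j) = -3 + (3 + j)/((2*j)) = -3 + (3 + j)*(1/(2*j)) = -3 + (3 + j)/(2*j))
T(s, V) = -6/7 + s (T(s, V) = s - 2*(-3)/(-4 - 3) = s - 2*(-3)/(-7) = s - 2*(-3)*(-1)/7 = s - 1*6/7 = s - 6/7 = -6/7 + s)
n(f, b) = -13/4 - f (n(f, b) = (½)*(3 - 5*(-2))/(-2) - f = (½)*(-½)*(3 + 10) - f = (½)*(-½)*13 - f = -13/4 - f)
n(-18, T(-5, -8)) - 1*4005 = (-13/4 - 1*(-18)) - 1*4005 = (-13/4 + 18) - 4005 = 59/4 - 4005 = -15961/4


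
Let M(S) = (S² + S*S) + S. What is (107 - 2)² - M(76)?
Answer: -603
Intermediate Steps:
M(S) = S + 2*S² (M(S) = (S² + S²) + S = 2*S² + S = S + 2*S²)
(107 - 2)² - M(76) = (107 - 2)² - 76*(1 + 2*76) = 105² - 76*(1 + 152) = 11025 - 76*153 = 11025 - 1*11628 = 11025 - 11628 = -603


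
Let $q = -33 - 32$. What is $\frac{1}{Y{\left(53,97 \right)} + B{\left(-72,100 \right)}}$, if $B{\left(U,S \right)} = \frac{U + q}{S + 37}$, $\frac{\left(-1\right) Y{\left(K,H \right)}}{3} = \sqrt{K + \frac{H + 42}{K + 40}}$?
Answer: $\frac{31}{15173} - \frac{2 \sqrt{117831}}{15173} \approx -0.043204$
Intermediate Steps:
$q = -65$
$Y{\left(K,H \right)} = - 3 \sqrt{K + \frac{42 + H}{40 + K}}$ ($Y{\left(K,H \right)} = - 3 \sqrt{K + \frac{H + 42}{K + 40}} = - 3 \sqrt{K + \frac{42 + H}{40 + K}}$)
$B{\left(U,S \right)} = \frac{-65 + U}{37 + S}$ ($B{\left(U,S \right)} = \frac{U - 65}{S + 37} = \frac{-65 + U}{37 + S}$)
$\frac{1}{Y{\left(53,97 \right)} + B{\left(-72,100 \right)}} = \frac{1}{- 3 \sqrt{\frac{42 + 97 + 53 \left(40 + 53\right)}{40 + 53}} + \frac{-65 - 72}{37 + 100}} = \frac{1}{- 3 \sqrt{\frac{42 + 97 + 53 \cdot 93}{93}} + \frac{1}{137} \left(-137\right)} = \frac{1}{- 3 \sqrt{\frac{42 + 97 + 4929}{93}} + \frac{1}{137} \left(-137\right)} = \frac{1}{- 3 \sqrt{\frac{1}{93} \cdot 5068} - 1} = \frac{1}{- 3 \sqrt{\frac{5068}{93}} - 1} = \frac{1}{- 3 \frac{2 \sqrt{117831}}{93} - 1} = \frac{1}{- \frac{2 \sqrt{117831}}{31} - 1} = \frac{1}{-1 - \frac{2 \sqrt{117831}}{31}}$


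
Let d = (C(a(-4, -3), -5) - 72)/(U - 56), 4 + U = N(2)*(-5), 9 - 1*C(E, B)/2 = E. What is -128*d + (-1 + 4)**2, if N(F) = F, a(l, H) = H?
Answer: -2757/35 ≈ -78.771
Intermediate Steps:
C(E, B) = 18 - 2*E
U = -14 (U = -4 + 2*(-5) = -4 - 10 = -14)
d = 24/35 (d = ((18 - 2*(-3)) - 72)/(-14 - 56) = ((18 + 6) - 72)/(-70) = (24 - 72)*(-1/70) = -48*(-1/70) = 24/35 ≈ 0.68571)
-128*d + (-1 + 4)**2 = -128*24/35 + (-1 + 4)**2 = -3072/35 + 3**2 = -3072/35 + 9 = -2757/35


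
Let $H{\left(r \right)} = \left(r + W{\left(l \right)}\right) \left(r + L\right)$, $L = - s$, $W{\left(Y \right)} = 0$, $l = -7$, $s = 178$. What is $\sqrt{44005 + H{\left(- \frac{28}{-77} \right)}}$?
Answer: $\frac{\sqrt{5316789}}{11} \approx 209.62$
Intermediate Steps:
$L = -178$ ($L = \left(-1\right) 178 = -178$)
$H{\left(r \right)} = r \left(-178 + r\right)$ ($H{\left(r \right)} = \left(r + 0\right) \left(r - 178\right) = r \left(-178 + r\right)$)
$\sqrt{44005 + H{\left(- \frac{28}{-77} \right)}} = \sqrt{44005 + - \frac{28}{-77} \left(-178 - \frac{28}{-77}\right)} = \sqrt{44005 + \left(-28\right) \left(- \frac{1}{77}\right) \left(-178 - - \frac{4}{11}\right)} = \sqrt{44005 + \frac{4 \left(-178 + \frac{4}{11}\right)}{11}} = \sqrt{44005 + \frac{4}{11} \left(- \frac{1954}{11}\right)} = \sqrt{44005 - \frac{7816}{121}} = \sqrt{\frac{5316789}{121}} = \frac{\sqrt{5316789}}{11}$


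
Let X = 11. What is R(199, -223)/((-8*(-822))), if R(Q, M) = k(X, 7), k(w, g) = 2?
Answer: 1/3288 ≈ 0.00030414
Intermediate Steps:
R(Q, M) = 2
R(199, -223)/((-8*(-822))) = 2/((-8*(-822))) = 2/6576 = 2*(1/6576) = 1/3288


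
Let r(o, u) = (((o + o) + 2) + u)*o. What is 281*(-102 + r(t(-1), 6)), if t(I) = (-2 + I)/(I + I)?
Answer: -48051/2 ≈ -24026.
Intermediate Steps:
t(I) = (-2 + I)/(2*I) (t(I) = (-2 + I)/((2*I)) = (-2 + I)*(1/(2*I)) = (-2 + I)/(2*I))
r(o, u) = o*(2 + u + 2*o) (r(o, u) = ((2*o + 2) + u)*o = ((2 + 2*o) + u)*o = (2 + u + 2*o)*o = o*(2 + u + 2*o))
281*(-102 + r(t(-1), 6)) = 281*(-102 + ((1/2)*(-2 - 1)/(-1))*(2 + 6 + 2*((1/2)*(-2 - 1)/(-1)))) = 281*(-102 + ((1/2)*(-1)*(-3))*(2 + 6 + 2*((1/2)*(-1)*(-3)))) = 281*(-102 + 3*(2 + 6 + 2*(3/2))/2) = 281*(-102 + 3*(2 + 6 + 3)/2) = 281*(-102 + (3/2)*11) = 281*(-102 + 33/2) = 281*(-171/2) = -48051/2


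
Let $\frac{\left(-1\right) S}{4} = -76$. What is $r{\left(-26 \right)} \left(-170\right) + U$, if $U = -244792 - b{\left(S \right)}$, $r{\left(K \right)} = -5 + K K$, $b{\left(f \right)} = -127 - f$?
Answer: $-358431$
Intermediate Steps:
$S = 304$ ($S = \left(-4\right) \left(-76\right) = 304$)
$r{\left(K \right)} = -5 + K^{2}$
$U = -244361$ ($U = -244792 - \left(-127 - 304\right) = -244792 - -431 = -244792 + 431 = -244361$)
$r{\left(-26 \right)} \left(-170\right) + U = \left(-5 + \left(-26\right)^{2}\right) \left(-170\right) - 244361 = \left(-5 + 676\right) \left(-170\right) - 244361 = 671 \left(-170\right) - 244361 = -114070 - 244361 = -358431$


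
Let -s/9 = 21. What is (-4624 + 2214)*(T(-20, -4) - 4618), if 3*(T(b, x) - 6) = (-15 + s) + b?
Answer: 33884600/3 ≈ 1.1295e+7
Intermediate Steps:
s = -189 (s = -9*21 = -189)
T(b, x) = -62 + b/3 (T(b, x) = 6 + ((-15 - 189) + b)/3 = 6 + (-204 + b)/3 = 6 + (-68 + b/3) = -62 + b/3)
(-4624 + 2214)*(T(-20, -4) - 4618) = (-4624 + 2214)*((-62 + (⅓)*(-20)) - 4618) = -2410*((-62 - 20/3) - 4618) = -2410*(-206/3 - 4618) = -2410*(-14060/3) = 33884600/3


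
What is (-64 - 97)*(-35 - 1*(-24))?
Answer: 1771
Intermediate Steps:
(-64 - 97)*(-35 - 1*(-24)) = -161*(-35 + 24) = -161*(-11) = 1771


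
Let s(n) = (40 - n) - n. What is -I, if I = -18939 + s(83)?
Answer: 19065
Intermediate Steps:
s(n) = 40 - 2*n
I = -19065 (I = -18939 + (40 - 2*83) = -18939 + (40 - 166) = -18939 - 126 = -19065)
-I = -1*(-19065) = 19065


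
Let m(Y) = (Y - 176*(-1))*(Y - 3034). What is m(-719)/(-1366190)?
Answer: -2037879/1366190 ≈ -1.4917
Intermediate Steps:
m(Y) = (-3034 + Y)*(176 + Y) (m(Y) = (Y + 176)*(-3034 + Y) = (176 + Y)*(-3034 + Y) = (-3034 + Y)*(176 + Y))
m(-719)/(-1366190) = (-533984 + (-719)² - 2858*(-719))/(-1366190) = (-533984 + 516961 + 2054902)*(-1/1366190) = 2037879*(-1/1366190) = -2037879/1366190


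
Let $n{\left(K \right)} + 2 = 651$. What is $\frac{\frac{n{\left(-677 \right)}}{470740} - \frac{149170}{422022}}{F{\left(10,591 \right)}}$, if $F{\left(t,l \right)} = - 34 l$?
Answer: $\frac{34973196761}{1995963506705160} \approx 1.7522 \cdot 10^{-5}$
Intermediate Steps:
$n{\left(K \right)} = 649$ ($n{\left(K \right)} = -2 + 651 = 649$)
$\frac{\frac{n{\left(-677 \right)}}{470740} - \frac{149170}{422022}}{F{\left(10,591 \right)}} = \frac{\frac{649}{470740} - \frac{149170}{422022}}{\left(-34\right) 591} = \frac{649 \cdot \frac{1}{470740} - \frac{74585}{211011}}{-20094} = \left(\frac{649}{470740} - \frac{74585}{211011}\right) \left(- \frac{1}{20094}\right) = \left(- \frac{34973196761}{99331318140}\right) \left(- \frac{1}{20094}\right) = \frac{34973196761}{1995963506705160}$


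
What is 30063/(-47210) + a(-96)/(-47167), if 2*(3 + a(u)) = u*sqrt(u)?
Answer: -1417839891/2226754070 + 192*I*sqrt(6)/47167 ≈ -0.63673 + 0.009971*I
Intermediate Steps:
a(u) = -3 + u**(3/2)/2 (a(u) = -3 + (u*sqrt(u))/2 = -3 + u**(3/2)/2)
30063/(-47210) + a(-96)/(-47167) = 30063/(-47210) + (-3 + (-96)**(3/2)/2)/(-47167) = 30063*(-1/47210) + (-3 + (-384*I*sqrt(6))/2)*(-1/47167) = -30063/47210 + (-3 - 192*I*sqrt(6))*(-1/47167) = -30063/47210 + (3/47167 + 192*I*sqrt(6)/47167) = -1417839891/2226754070 + 192*I*sqrt(6)/47167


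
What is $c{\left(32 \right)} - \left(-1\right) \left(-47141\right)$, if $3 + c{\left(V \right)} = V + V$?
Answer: $-47080$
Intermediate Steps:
$c{\left(V \right)} = -3 + 2 V$ ($c{\left(V \right)} = -3 + \left(V + V\right) = -3 + 2 V$)
$c{\left(32 \right)} - \left(-1\right) \left(-47141\right) = \left(-3 + 2 \cdot 32\right) - \left(-1\right) \left(-47141\right) = \left(-3 + 64\right) - 47141 = 61 - 47141 = -47080$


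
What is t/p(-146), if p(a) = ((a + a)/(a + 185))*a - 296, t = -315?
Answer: -12285/31088 ≈ -0.39517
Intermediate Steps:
p(a) = -296 + 2*a²/(185 + a) (p(a) = ((2*a)/(185 + a))*a - 296 = (2*a/(185 + a))*a - 296 = 2*a²/(185 + a) - 296 = -296 + 2*a²/(185 + a))
t/p(-146) = -315*(185 - 146)/(2*(-27380 + (-146)² - 148*(-146))) = -315*39/(2*(-27380 + 21316 + 21608)) = -315/(2*(1/39)*15544) = -315/31088/39 = -315*39/31088 = -12285/31088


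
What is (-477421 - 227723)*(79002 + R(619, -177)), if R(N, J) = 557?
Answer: -56100551496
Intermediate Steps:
(-477421 - 227723)*(79002 + R(619, -177)) = (-477421 - 227723)*(79002 + 557) = -705144*79559 = -56100551496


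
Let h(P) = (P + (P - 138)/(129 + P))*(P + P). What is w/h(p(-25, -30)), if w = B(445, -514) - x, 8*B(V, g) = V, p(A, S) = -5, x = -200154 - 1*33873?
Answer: 8293213/2180 ≈ 3804.2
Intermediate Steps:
x = -234027 (x = -200154 - 33873 = -234027)
B(V, g) = V/8
w = 1872661/8 (w = (⅛)*445 - 1*(-234027) = 445/8 + 234027 = 1872661/8 ≈ 2.3408e+5)
h(P) = 2*P*(P + (-138 + P)/(129 + P)) (h(P) = (P + (-138 + P)/(129 + P))*(2*P) = 2*P*(P + (-138 + P)/(129 + P)))
w/h(p(-25, -30)) = 1872661/(8*((2*(-5)*(-138 + (-5)² + 130*(-5))/(129 - 5)))) = 1872661/(8*((2*(-5)*(-138 + 25 - 650)/124))) = 1872661/(8*((2*(-5)*(1/124)*(-763)))) = 1872661/(8*(3815/62)) = (1872661/8)*(62/3815) = 8293213/2180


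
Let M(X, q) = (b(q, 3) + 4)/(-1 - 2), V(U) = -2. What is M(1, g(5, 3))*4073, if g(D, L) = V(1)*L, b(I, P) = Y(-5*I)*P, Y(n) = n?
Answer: -382862/3 ≈ -1.2762e+5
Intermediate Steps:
b(I, P) = -5*I*P (b(I, P) = (-5*I)*P = -5*I*P)
g(D, L) = -2*L
M(X, q) = -4/3 + 5*q (M(X, q) = (-5*q*3 + 4)/(-1 - 2) = (-15*q + 4)/(-3) = (4 - 15*q)*(-⅓) = -4/3 + 5*q)
M(1, g(5, 3))*4073 = (-4/3 + 5*(-2*3))*4073 = (-4/3 + 5*(-6))*4073 = (-4/3 - 30)*4073 = -94/3*4073 = -382862/3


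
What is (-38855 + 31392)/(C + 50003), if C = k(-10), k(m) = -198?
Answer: -7463/49805 ≈ -0.14984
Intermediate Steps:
C = -198
(-38855 + 31392)/(C + 50003) = (-38855 + 31392)/(-198 + 50003) = -7463/49805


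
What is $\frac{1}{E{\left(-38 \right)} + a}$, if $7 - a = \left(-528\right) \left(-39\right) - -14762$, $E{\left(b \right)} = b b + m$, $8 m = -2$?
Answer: $- \frac{4}{135613} \approx -2.9496 \cdot 10^{-5}$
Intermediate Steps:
$m = - \frac{1}{4}$ ($m = \frac{1}{8} \left(-2\right) = - \frac{1}{4} \approx -0.25$)
$E{\left(b \right)} = - \frac{1}{4} + b^{2}$ ($E{\left(b \right)} = b b - \frac{1}{4} = b^{2} - \frac{1}{4} = - \frac{1}{4} + b^{2}$)
$a = -35347$ ($a = 7 - \left(\left(-528\right) \left(-39\right) - -14762\right) = 7 - \left(20592 + 14762\right) = 7 - 35354 = -35347$)
$\frac{1}{E{\left(-38 \right)} + a} = \frac{1}{\left(- \frac{1}{4} + \left(-38\right)^{2}\right) - 35347} = \frac{1}{\left(- \frac{1}{4} + 1444\right) - 35347} = \frac{1}{\frac{5775}{4} - 35347} = \frac{1}{- \frac{135613}{4}} = - \frac{4}{135613}$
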